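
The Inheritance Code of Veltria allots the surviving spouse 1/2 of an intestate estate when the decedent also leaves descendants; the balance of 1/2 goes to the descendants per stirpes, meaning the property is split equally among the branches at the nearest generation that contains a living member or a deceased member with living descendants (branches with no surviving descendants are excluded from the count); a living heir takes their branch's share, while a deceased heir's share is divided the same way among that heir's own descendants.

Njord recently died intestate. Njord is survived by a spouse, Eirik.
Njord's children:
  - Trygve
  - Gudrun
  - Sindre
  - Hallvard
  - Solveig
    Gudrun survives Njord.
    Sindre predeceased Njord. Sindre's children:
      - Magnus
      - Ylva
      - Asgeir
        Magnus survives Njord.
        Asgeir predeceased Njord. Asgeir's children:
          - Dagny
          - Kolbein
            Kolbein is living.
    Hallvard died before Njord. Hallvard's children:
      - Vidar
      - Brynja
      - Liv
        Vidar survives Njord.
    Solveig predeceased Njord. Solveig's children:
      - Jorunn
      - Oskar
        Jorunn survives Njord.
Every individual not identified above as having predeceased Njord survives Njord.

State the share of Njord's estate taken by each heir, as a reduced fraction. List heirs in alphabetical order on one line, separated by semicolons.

Brynja 1/30; Dagny 1/60; Eirik 1/2; Gudrun 1/10; Jorunn 1/20; Kolbein 1/60; Liv 1/30; Magnus 1/30; Oskar 1/20; Trygve 1/10; Vidar 1/30; Ylva 1/30

Eirik, as surviving spouse, takes 1/2.
The remaining 1/2 passes to Njord's descendants per stirpes.
The 1/2 is divided into 5 equal shares of 1/10 among Trygve, Gudrun, Sindre, Hallvard, Solveig.
Trygve is living and takes 1/10.
Gudrun is living and takes 1/10.
Sindre predeceased; the 1/10 allotted to Sindre's branch passes to Sindre's issue by representation.
The 1/10 is divided into 3 equal shares of 1/30 among Magnus, Ylva, Asgeir.
Magnus is living and takes 1/30.
Ylva is living and takes 1/30.
Asgeir predeceased; the 1/30 allotted to Asgeir's branch passes to Asgeir's issue by representation.
The 1/30 is divided into 2 equal shares of 1/60 among Dagny, Kolbein.
Dagny is living and takes 1/60.
Kolbein is living and takes 1/60.
Hallvard predeceased; the 1/10 allotted to Hallvard's branch passes to Hallvard's issue by representation.
The 1/10 is divided into 3 equal shares of 1/30 among Vidar, Brynja, Liv.
Vidar is living and takes 1/30.
Brynja is living and takes 1/30.
Liv is living and takes 1/30.
Solveig predeceased; the 1/10 allotted to Solveig's branch passes to Solveig's issue by representation.
The 1/10 is divided into 2 equal shares of 1/20 among Jorunn, Oskar.
Jorunn is living and takes 1/20.
Oskar is living and takes 1/20.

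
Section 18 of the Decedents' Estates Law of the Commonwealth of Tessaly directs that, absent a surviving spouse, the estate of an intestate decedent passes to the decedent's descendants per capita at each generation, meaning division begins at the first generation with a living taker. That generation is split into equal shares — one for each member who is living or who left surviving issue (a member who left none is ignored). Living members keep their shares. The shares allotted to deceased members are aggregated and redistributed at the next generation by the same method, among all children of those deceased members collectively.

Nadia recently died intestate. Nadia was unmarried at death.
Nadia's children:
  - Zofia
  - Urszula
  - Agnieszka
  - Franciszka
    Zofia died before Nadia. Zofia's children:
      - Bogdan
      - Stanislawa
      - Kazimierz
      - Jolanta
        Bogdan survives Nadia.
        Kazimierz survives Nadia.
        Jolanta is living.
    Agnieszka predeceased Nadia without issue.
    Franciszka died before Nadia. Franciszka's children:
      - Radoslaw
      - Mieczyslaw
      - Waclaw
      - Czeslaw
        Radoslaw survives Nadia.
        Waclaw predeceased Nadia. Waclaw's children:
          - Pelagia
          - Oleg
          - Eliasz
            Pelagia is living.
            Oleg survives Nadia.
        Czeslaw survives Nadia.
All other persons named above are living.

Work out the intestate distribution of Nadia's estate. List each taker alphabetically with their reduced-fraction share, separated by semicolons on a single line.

There is no surviving spouse, so the entire estate passes to Nadia's descendants per capita at each generation.
At generation 1 (Zofia, Urszula, Franciszka) there are 3 shares of (1)/3 = 1/3 each.
Living: Urszula — each takes 1/3.
Deceased: Zofia and Franciszka. Their combined 2/3 is pooled and carried to generation 2.
At generation 2 (Bogdan, Stanislawa, Kazimierz, Jolanta, Radoslaw, Mieczyslaw, Waclaw, Czeslaw) there are 8 shares of (2/3)/8 = 1/12 each.
Living: Bogdan, Stanislawa, Kazimierz, Jolanta, Radoslaw, Mieczyslaw, and Czeslaw — each takes 1/12.
Deceased: Waclaw. That 1/12 share is carried to generation 3.
At generation 3 (Pelagia, Oleg, Eliasz) there are 3 shares of (1/12)/3 = 1/36 each.
Living: Pelagia, Oleg, and Eliasz — each takes 1/36.

Bogdan 1/12; Czeslaw 1/12; Eliasz 1/36; Jolanta 1/12; Kazimierz 1/12; Mieczyslaw 1/12; Oleg 1/36; Pelagia 1/36; Radoslaw 1/12; Stanislawa 1/12; Urszula 1/3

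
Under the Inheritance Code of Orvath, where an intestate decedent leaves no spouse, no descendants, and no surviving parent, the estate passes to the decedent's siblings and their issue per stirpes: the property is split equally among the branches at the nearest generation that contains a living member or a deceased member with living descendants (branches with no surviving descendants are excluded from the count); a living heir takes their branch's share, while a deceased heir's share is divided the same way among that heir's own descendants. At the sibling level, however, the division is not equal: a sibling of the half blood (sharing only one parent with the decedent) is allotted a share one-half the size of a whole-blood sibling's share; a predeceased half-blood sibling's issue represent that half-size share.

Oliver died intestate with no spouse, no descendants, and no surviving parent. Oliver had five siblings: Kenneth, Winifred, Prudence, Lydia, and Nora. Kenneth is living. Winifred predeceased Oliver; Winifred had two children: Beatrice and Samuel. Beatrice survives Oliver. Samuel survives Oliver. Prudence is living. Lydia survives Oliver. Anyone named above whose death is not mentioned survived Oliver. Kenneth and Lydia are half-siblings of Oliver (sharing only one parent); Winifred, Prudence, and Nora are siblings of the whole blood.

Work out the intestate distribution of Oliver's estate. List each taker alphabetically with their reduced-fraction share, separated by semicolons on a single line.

No spouse, descendants, or parent survives, so the estate passes to Oliver's siblings per stirpes.
Half-blood siblings count for one-half the weight of whole-blood siblings at the initial division.
Dividing 1 in proportion to weights (total weight 4): Kenneth (weight 1/2) → 1/8; Winifred (weight 1) → 1/4; Prudence (weight 1) → 1/4; Lydia (weight 1/2) → 1/8; Nora (weight 1) → 1/4.
Kenneth is living and takes 1/8.
Winifred predeceased; the 1/4 allotted to Winifred's branch passes to Winifred's issue by representation.
The 1/4 is divided into 2 equal shares of 1/8 among Beatrice, Samuel.
Beatrice is living and takes 1/8.
Samuel is living and takes 1/8.
Prudence is living and takes 1/4.
Lydia is living and takes 1/8.
Nora is living and takes 1/4.

Beatrice 1/8; Kenneth 1/8; Lydia 1/8; Nora 1/4; Prudence 1/4; Samuel 1/8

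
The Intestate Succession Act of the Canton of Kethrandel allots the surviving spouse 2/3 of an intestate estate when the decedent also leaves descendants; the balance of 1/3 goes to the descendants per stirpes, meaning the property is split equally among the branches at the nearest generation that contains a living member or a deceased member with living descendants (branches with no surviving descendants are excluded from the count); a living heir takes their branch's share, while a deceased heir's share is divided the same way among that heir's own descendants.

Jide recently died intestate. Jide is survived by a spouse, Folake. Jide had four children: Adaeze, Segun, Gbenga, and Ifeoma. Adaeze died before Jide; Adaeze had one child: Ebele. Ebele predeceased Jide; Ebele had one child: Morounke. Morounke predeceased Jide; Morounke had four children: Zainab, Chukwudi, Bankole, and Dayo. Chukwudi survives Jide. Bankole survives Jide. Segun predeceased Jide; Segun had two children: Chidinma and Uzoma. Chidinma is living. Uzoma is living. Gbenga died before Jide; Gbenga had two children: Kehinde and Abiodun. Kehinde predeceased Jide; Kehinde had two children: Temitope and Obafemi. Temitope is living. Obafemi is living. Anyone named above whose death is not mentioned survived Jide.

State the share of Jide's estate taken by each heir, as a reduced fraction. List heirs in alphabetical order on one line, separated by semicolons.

Abiodun 1/24; Bankole 1/48; Chidinma 1/24; Chukwudi 1/48; Dayo 1/48; Folake 2/3; Ifeoma 1/12; Obafemi 1/48; Temitope 1/48; Uzoma 1/24; Zainab 1/48

Folake, as surviving spouse, takes 2/3.
The remaining 1/3 passes to Jide's descendants per stirpes.
The 1/3 is divided into 4 equal shares of 1/12 among Adaeze, Segun, Gbenga, Ifeoma.
Adaeze predeceased; the 1/12 allotted to Adaeze's branch passes to Adaeze's issue by representation.
Ebele's line is the sole branch at this level, so the full 1/12 passes to Ebele's issue by representation.
Morounke's line is the sole branch at this level, so the full 1/12 passes to Morounke's issue by representation.
The 1/12 is divided into 4 equal shares of 1/48 among Zainab, Chukwudi, Bankole, Dayo.
Zainab is living and takes 1/48.
Chukwudi is living and takes 1/48.
Bankole is living and takes 1/48.
Dayo is living and takes 1/48.
Segun predeceased; the 1/12 allotted to Segun's branch passes to Segun's issue by representation.
The 1/12 is divided into 2 equal shares of 1/24 among Chidinma, Uzoma.
Chidinma is living and takes 1/24.
Uzoma is living and takes 1/24.
Gbenga predeceased; the 1/12 allotted to Gbenga's branch passes to Gbenga's issue by representation.
The 1/12 is divided into 2 equal shares of 1/24 among Kehinde, Abiodun.
Kehinde predeceased; the 1/24 allotted to Kehinde's branch passes to Kehinde's issue by representation.
The 1/24 is divided into 2 equal shares of 1/48 among Temitope, Obafemi.
Temitope is living and takes 1/48.
Obafemi is living and takes 1/48.
Abiodun is living and takes 1/24.
Ifeoma is living and takes 1/12.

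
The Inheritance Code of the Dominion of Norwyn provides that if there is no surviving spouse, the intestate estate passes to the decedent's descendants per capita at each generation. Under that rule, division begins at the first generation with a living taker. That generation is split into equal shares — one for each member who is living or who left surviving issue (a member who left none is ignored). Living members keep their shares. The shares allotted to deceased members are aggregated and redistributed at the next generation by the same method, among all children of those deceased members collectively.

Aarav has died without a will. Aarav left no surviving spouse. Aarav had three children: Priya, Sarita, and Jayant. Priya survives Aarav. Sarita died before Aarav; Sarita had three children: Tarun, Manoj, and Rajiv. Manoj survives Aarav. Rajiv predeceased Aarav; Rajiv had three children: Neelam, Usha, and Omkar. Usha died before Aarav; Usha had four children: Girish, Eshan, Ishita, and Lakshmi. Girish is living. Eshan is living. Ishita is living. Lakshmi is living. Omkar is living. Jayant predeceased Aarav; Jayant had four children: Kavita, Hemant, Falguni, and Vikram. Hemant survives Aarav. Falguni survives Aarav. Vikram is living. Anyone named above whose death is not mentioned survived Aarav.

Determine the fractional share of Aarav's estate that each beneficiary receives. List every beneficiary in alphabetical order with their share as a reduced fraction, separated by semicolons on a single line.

There is no surviving spouse, so the entire estate passes to Aarav's descendants per capita at each generation.
At generation 1 (Priya, Sarita, Jayant) there are 3 shares of (1)/3 = 1/3 each.
Living: Priya — each takes 1/3.
Deceased: Sarita and Jayant. Their combined 2/3 is pooled and carried to generation 2.
At generation 2 (Tarun, Manoj, Rajiv, Kavita, Hemant, Falguni, Vikram) there are 7 shares of (2/3)/7 = 2/21 each.
Living: Tarun, Manoj, Kavita, Hemant, Falguni, and Vikram — each takes 2/21.
Deceased: Rajiv. That 2/21 share is carried to generation 3.
At generation 3 (Neelam, Usha, Omkar) there are 3 shares of (2/21)/3 = 2/63 each.
Living: Neelam and Omkar — each takes 2/63.
Deceased: Usha. That 2/63 share is carried to generation 4.
At generation 4 (Girish, Eshan, Ishita, Lakshmi) there are 4 shares of (2/63)/4 = 1/126 each.
Living: Girish, Eshan, Ishita, and Lakshmi — each takes 1/126.

Eshan 1/126; Falguni 2/21; Girish 1/126; Hemant 2/21; Ishita 1/126; Kavita 2/21; Lakshmi 1/126; Manoj 2/21; Neelam 2/63; Omkar 2/63; Priya 1/3; Tarun 2/21; Vikram 2/21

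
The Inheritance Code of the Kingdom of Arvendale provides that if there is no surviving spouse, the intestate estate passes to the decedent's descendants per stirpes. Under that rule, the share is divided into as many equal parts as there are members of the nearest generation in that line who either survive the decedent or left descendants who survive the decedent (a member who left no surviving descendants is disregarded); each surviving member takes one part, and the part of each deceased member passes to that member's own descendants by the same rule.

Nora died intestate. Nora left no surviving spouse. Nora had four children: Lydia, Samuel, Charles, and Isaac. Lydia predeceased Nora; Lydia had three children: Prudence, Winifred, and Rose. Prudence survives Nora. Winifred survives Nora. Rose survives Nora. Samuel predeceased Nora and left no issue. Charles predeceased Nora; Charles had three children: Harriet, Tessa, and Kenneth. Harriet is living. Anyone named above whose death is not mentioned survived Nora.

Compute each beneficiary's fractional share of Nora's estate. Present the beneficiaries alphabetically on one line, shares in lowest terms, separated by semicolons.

There is no surviving spouse, so the entire estate passes to Nora's descendants per stirpes.
Samuel left no surviving issue, so that branch lapses and is disregarded.
The estate is divided into 3 equal shares of 1/3 among Lydia, Charles, Isaac.
Lydia predeceased; the 1/3 allotted to Lydia's branch passes to Lydia's issue by representation.
The 1/3 is divided into 3 equal shares of 1/9 among Prudence, Winifred, Rose.
Prudence is living and takes 1/9.
Winifred is living and takes 1/9.
Rose is living and takes 1/9.
Charles predeceased; the 1/3 allotted to Charles's branch passes to Charles's issue by representation.
The 1/3 is divided into 3 equal shares of 1/9 among Harriet, Tessa, Kenneth.
Harriet is living and takes 1/9.
Tessa is living and takes 1/9.
Kenneth is living and takes 1/9.
Isaac is living and takes 1/3.

Harriet 1/9; Isaac 1/3; Kenneth 1/9; Prudence 1/9; Rose 1/9; Tessa 1/9; Winifred 1/9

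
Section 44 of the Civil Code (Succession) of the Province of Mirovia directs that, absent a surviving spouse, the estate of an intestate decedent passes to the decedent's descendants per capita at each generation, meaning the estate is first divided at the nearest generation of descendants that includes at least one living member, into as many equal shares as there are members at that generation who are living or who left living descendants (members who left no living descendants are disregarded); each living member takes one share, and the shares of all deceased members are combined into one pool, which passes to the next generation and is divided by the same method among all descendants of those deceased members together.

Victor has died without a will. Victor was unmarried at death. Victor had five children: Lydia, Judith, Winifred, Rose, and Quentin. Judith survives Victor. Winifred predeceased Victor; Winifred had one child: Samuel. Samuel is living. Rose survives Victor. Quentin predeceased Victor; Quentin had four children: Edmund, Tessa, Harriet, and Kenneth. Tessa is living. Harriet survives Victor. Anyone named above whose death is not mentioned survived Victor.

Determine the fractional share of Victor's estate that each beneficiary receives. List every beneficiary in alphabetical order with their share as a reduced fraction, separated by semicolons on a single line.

Edmund 2/25; Harriet 2/25; Judith 1/5; Kenneth 2/25; Lydia 1/5; Rose 1/5; Samuel 2/25; Tessa 2/25

There is no surviving spouse, so the entire estate passes to Victor's descendants per capita at each generation.
At generation 1 (Lydia, Judith, Winifred, Rose, Quentin) there are 5 shares of (1)/5 = 1/5 each.
Living: Lydia, Judith, and Rose — each takes 1/5.
Deceased: Winifred and Quentin. Their combined 2/5 is pooled and carried to generation 2.
At generation 2 (Samuel, Edmund, Tessa, Harriet, Kenneth) there are 5 shares of (2/5)/5 = 2/25 each.
Living: Samuel, Edmund, Tessa, Harriet, and Kenneth — each takes 2/25.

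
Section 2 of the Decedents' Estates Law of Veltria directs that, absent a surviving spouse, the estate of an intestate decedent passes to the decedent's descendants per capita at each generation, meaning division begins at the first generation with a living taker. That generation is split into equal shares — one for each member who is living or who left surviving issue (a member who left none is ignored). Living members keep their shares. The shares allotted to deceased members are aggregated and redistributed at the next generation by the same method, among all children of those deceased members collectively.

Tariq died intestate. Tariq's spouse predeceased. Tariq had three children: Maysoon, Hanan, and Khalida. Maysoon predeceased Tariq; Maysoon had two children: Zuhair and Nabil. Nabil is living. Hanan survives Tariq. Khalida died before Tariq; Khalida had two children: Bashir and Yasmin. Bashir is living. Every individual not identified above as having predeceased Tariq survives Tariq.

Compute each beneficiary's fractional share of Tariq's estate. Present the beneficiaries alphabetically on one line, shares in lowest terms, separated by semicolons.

Bashir 1/6; Hanan 1/3; Nabil 1/6; Yasmin 1/6; Zuhair 1/6

There is no surviving spouse, so the entire estate passes to Tariq's descendants per capita at each generation.
At generation 1 (Maysoon, Hanan, Khalida) there are 3 shares of (1)/3 = 1/3 each.
Living: Hanan — each takes 1/3.
Deceased: Maysoon and Khalida. Their combined 2/3 is pooled and carried to generation 2.
At generation 2 (Zuhair, Nabil, Bashir, Yasmin) there are 4 shares of (2/3)/4 = 1/6 each.
Living: Zuhair, Nabil, Bashir, and Yasmin — each takes 1/6.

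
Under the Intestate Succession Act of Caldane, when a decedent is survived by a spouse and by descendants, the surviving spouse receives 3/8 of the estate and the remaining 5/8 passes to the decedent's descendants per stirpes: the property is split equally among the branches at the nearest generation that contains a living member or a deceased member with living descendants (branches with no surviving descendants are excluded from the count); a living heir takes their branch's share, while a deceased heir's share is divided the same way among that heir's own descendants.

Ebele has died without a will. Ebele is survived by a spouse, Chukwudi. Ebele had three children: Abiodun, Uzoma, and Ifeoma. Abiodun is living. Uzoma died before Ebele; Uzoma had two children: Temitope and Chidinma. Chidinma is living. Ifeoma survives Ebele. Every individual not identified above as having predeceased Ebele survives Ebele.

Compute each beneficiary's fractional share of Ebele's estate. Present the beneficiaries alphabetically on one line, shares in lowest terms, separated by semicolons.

Chukwudi, as surviving spouse, takes 3/8.
The remaining 5/8 passes to Ebele's descendants per stirpes.
The 5/8 is divided into 3 equal shares of 5/24 among Abiodun, Uzoma, Ifeoma.
Abiodun is living and takes 5/24.
Uzoma predeceased; the 5/24 allotted to Uzoma's branch passes to Uzoma's issue by representation.
The 5/24 is divided into 2 equal shares of 5/48 among Temitope, Chidinma.
Temitope is living and takes 5/48.
Chidinma is living and takes 5/48.
Ifeoma is living and takes 5/24.

Abiodun 5/24; Chidinma 5/48; Chukwudi 3/8; Ifeoma 5/24; Temitope 5/48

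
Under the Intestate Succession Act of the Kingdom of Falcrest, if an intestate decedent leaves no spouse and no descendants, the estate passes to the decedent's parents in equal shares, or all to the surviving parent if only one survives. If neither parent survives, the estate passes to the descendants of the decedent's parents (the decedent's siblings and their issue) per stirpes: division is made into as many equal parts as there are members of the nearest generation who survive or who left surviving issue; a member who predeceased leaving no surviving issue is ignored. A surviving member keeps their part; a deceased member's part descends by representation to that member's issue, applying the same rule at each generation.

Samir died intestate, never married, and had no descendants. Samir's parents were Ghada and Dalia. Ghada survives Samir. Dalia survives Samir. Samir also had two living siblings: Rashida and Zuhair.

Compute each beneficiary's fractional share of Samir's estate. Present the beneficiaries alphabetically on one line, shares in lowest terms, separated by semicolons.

Both parents survive, so Ghada and Dalia each take 1/2. The siblings take nothing because a surviving parent has priority.

Dalia 1/2; Ghada 1/2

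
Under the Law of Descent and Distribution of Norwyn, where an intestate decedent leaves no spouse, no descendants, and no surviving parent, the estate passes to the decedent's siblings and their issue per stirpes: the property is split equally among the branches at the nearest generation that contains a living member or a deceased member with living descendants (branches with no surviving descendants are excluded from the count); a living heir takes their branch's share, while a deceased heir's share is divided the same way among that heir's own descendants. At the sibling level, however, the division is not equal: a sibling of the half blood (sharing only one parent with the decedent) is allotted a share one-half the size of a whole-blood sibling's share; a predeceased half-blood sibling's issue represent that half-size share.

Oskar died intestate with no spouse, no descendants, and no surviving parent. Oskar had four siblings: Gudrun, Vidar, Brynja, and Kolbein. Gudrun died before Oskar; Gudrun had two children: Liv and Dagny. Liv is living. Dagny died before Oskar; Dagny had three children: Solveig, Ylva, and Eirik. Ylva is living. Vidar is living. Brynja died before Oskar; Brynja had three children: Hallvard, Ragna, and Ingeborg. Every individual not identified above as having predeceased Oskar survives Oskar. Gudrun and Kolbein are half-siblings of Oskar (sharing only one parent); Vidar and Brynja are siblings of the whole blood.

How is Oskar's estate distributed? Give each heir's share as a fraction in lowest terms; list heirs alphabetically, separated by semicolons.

Eirik 1/36; Hallvard 1/9; Ingeborg 1/9; Kolbein 1/6; Liv 1/12; Ragna 1/9; Solveig 1/36; Vidar 1/3; Ylva 1/36

No spouse, descendants, or parent survives, so the estate passes to Oskar's siblings per stirpes.
Half-blood siblings count for one-half the weight of whole-blood siblings at the initial division.
Dividing 1 in proportion to weights (total weight 3): Gudrun (weight 1/2) → 1/6; Vidar (weight 1) → 1/3; Brynja (weight 1) → 1/3; Kolbein (weight 1/2) → 1/6.
Gudrun predeceased; the 1/6 allotted to Gudrun's branch passes to Gudrun's issue by representation.
The 1/6 is divided into 2 equal shares of 1/12 among Liv, Dagny.
Liv is living and takes 1/12.
Dagny predeceased; the 1/12 allotted to Dagny's branch passes to Dagny's issue by representation.
The 1/12 is divided into 3 equal shares of 1/36 among Solveig, Ylva, Eirik.
Solveig is living and takes 1/36.
Ylva is living and takes 1/36.
Eirik is living and takes 1/36.
Vidar is living and takes 1/3.
Brynja predeceased; the 1/3 allotted to Brynja's branch passes to Brynja's issue by representation.
The 1/3 is divided into 3 equal shares of 1/9 among Hallvard, Ragna, Ingeborg.
Hallvard is living and takes 1/9.
Ragna is living and takes 1/9.
Ingeborg is living and takes 1/9.
Kolbein is living and takes 1/6.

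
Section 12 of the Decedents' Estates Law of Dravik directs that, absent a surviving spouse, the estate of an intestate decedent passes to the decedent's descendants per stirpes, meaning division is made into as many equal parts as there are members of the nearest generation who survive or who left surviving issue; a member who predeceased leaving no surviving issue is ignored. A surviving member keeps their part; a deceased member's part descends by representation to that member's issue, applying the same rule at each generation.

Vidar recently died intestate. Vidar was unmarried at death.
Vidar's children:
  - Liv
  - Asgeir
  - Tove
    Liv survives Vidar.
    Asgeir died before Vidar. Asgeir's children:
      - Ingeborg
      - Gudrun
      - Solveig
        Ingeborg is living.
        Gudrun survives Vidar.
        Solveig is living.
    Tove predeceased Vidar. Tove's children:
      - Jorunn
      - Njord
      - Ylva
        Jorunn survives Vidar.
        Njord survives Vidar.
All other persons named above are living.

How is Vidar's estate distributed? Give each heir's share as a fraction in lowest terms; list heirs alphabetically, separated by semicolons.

Gudrun 1/9; Ingeborg 1/9; Jorunn 1/9; Liv 1/3; Njord 1/9; Solveig 1/9; Ylva 1/9

There is no surviving spouse, so the entire estate passes to Vidar's descendants per stirpes.
The estate is divided into 3 equal shares of 1/3 among Liv, Asgeir, Tove.
Liv is living and takes 1/3.
Asgeir predeceased; the 1/3 allotted to Asgeir's branch passes to Asgeir's issue by representation.
The 1/3 is divided into 3 equal shares of 1/9 among Ingeborg, Gudrun, Solveig.
Ingeborg is living and takes 1/9.
Gudrun is living and takes 1/9.
Solveig is living and takes 1/9.
Tove predeceased; the 1/3 allotted to Tove's branch passes to Tove's issue by representation.
The 1/3 is divided into 3 equal shares of 1/9 among Jorunn, Njord, Ylva.
Jorunn is living and takes 1/9.
Njord is living and takes 1/9.
Ylva is living and takes 1/9.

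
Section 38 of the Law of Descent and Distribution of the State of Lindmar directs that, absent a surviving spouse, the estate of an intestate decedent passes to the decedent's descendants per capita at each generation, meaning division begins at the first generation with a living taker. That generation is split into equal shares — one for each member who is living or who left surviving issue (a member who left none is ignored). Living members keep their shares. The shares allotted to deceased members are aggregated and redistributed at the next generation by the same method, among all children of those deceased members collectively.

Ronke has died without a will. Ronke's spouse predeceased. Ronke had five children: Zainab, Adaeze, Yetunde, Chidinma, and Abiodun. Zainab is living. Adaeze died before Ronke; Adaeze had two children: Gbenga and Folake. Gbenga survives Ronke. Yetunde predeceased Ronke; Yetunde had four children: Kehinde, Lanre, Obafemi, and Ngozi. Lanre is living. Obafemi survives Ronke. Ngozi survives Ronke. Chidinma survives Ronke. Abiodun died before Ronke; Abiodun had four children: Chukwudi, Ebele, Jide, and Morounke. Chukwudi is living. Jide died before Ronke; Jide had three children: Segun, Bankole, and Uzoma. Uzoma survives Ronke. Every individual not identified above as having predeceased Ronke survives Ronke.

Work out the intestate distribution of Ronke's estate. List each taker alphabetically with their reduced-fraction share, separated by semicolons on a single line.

There is no surviving spouse, so the entire estate passes to Ronke's descendants per capita at each generation.
At generation 1 (Zainab, Adaeze, Yetunde, Chidinma, Abiodun) there are 5 shares of (1)/5 = 1/5 each.
Living: Zainab and Chidinma — each takes 1/5.
Deceased: Adaeze, Yetunde, and Abiodun. Their combined 3/5 is pooled and carried to generation 2.
At generation 2 (Gbenga, Folake, Kehinde, Lanre, Obafemi, Ngozi, Chukwudi, Ebele, Jide, Morounke) there are 10 shares of (3/5)/10 = 3/50 each.
Living: Gbenga, Folake, Kehinde, Lanre, Obafemi, Ngozi, Chukwudi, Ebele, and Morounke — each takes 3/50.
Deceased: Jide. That 3/50 share is carried to generation 3.
At generation 3 (Segun, Bankole, Uzoma) there are 3 shares of (3/50)/3 = 1/50 each.
Living: Segun, Bankole, and Uzoma — each takes 1/50.

Bankole 1/50; Chidinma 1/5; Chukwudi 3/50; Ebele 3/50; Folake 3/50; Gbenga 3/50; Kehinde 3/50; Lanre 3/50; Morounke 3/50; Ngozi 3/50; Obafemi 3/50; Segun 1/50; Uzoma 1/50; Zainab 1/5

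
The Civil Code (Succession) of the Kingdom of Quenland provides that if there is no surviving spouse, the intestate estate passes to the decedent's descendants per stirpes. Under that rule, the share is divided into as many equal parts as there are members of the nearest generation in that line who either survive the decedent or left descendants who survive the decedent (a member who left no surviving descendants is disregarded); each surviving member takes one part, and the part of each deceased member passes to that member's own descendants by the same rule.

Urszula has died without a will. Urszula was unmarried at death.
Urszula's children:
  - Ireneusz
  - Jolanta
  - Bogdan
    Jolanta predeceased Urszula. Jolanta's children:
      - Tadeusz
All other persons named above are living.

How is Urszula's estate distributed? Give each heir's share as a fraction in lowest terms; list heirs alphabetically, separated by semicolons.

There is no surviving spouse, so the entire estate passes to Urszula's descendants per stirpes.
The estate is divided into 3 equal shares of 1/3 among Ireneusz, Jolanta, Bogdan.
Ireneusz is living and takes 1/3.
Jolanta predeceased; the 1/3 allotted to Jolanta's branch passes to Jolanta's issue by representation.
Tadeusz is the sole taker at this level and receives the full 1/3.
Bogdan is living and takes 1/3.

Bogdan 1/3; Ireneusz 1/3; Tadeusz 1/3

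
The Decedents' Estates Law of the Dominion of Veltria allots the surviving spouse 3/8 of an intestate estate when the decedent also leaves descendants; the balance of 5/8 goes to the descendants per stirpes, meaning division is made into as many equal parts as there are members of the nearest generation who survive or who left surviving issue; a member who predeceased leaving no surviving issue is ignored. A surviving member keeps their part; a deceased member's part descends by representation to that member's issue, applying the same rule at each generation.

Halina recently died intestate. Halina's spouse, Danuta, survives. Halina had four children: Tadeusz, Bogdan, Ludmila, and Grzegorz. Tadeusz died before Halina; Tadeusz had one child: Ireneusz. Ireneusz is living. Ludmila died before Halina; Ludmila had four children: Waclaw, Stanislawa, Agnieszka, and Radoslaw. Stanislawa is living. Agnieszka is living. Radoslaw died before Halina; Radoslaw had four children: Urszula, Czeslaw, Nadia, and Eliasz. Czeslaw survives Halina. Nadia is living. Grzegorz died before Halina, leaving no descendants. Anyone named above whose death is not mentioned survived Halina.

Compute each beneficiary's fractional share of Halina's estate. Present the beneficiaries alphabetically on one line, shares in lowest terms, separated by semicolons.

Agnieszka 5/96; Bogdan 5/24; Czeslaw 5/384; Danuta 3/8; Eliasz 5/384; Ireneusz 5/24; Nadia 5/384; Stanislawa 5/96; Urszula 5/384; Waclaw 5/96

Danuta, as surviving spouse, takes 3/8.
The remaining 5/8 passes to Halina's descendants per stirpes.
Grzegorz left no surviving issue, so that branch lapses and is disregarded.
The 5/8 is divided into 3 equal shares of 5/24 among Tadeusz, Bogdan, Ludmila.
Tadeusz predeceased; the 5/24 allotted to Tadeusz's branch passes to Tadeusz's issue by representation.
Ireneusz is the sole taker at this level and receives the full 5/24.
Bogdan is living and takes 5/24.
Ludmila predeceased; the 5/24 allotted to Ludmila's branch passes to Ludmila's issue by representation.
The 5/24 is divided into 4 equal shares of 5/96 among Waclaw, Stanislawa, Agnieszka, Radoslaw.
Waclaw is living and takes 5/96.
Stanislawa is living and takes 5/96.
Agnieszka is living and takes 5/96.
Radoslaw predeceased; the 5/96 allotted to Radoslaw's branch passes to Radoslaw's issue by representation.
The 5/96 is divided into 4 equal shares of 5/384 among Urszula, Czeslaw, Nadia, Eliasz.
Urszula is living and takes 5/384.
Czeslaw is living and takes 5/384.
Nadia is living and takes 5/384.
Eliasz is living and takes 5/384.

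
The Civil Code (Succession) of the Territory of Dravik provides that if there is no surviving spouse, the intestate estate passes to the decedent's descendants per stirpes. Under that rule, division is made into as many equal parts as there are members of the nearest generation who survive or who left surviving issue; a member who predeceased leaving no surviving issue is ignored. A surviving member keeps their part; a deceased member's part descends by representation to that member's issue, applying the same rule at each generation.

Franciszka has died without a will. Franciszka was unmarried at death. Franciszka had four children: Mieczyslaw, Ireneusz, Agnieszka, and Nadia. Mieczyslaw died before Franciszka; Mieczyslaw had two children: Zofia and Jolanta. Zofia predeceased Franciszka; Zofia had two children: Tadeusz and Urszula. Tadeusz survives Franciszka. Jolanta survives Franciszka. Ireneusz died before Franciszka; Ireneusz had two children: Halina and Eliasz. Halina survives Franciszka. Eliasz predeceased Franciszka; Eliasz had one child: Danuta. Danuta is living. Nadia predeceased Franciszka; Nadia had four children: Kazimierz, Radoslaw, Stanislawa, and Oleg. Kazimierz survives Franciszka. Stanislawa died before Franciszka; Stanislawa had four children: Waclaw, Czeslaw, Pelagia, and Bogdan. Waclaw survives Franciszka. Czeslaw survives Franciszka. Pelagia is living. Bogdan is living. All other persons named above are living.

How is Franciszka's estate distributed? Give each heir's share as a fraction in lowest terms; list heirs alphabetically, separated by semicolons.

Agnieszka 1/4; Bogdan 1/64; Czeslaw 1/64; Danuta 1/8; Halina 1/8; Jolanta 1/8; Kazimierz 1/16; Oleg 1/16; Pelagia 1/64; Radoslaw 1/16; Tadeusz 1/16; Urszula 1/16; Waclaw 1/64

There is no surviving spouse, so the entire estate passes to Franciszka's descendants per stirpes.
The estate is divided into 4 equal shares of 1/4 among Mieczyslaw, Ireneusz, Agnieszka, Nadia.
Mieczyslaw predeceased; the 1/4 allotted to Mieczyslaw's branch passes to Mieczyslaw's issue by representation.
The 1/4 is divided into 2 equal shares of 1/8 among Zofia, Jolanta.
Zofia predeceased; the 1/8 allotted to Zofia's branch passes to Zofia's issue by representation.
The 1/8 is divided into 2 equal shares of 1/16 among Tadeusz, Urszula.
Tadeusz is living and takes 1/16.
Urszula is living and takes 1/16.
Jolanta is living and takes 1/8.
Ireneusz predeceased; the 1/4 allotted to Ireneusz's branch passes to Ireneusz's issue by representation.
The 1/4 is divided into 2 equal shares of 1/8 among Halina, Eliasz.
Halina is living and takes 1/8.
Eliasz predeceased; the 1/8 allotted to Eliasz's branch passes to Eliasz's issue by representation.
Danuta is the sole taker at this level and receives the full 1/8.
Agnieszka is living and takes 1/4.
Nadia predeceased; the 1/4 allotted to Nadia's branch passes to Nadia's issue by representation.
The 1/4 is divided into 4 equal shares of 1/16 among Kazimierz, Radoslaw, Stanislawa, Oleg.
Kazimierz is living and takes 1/16.
Radoslaw is living and takes 1/16.
Stanislawa predeceased; the 1/16 allotted to Stanislawa's branch passes to Stanislawa's issue by representation.
The 1/16 is divided into 4 equal shares of 1/64 among Waclaw, Czeslaw, Pelagia, Bogdan.
Waclaw is living and takes 1/64.
Czeslaw is living and takes 1/64.
Pelagia is living and takes 1/64.
Bogdan is living and takes 1/64.
Oleg is living and takes 1/16.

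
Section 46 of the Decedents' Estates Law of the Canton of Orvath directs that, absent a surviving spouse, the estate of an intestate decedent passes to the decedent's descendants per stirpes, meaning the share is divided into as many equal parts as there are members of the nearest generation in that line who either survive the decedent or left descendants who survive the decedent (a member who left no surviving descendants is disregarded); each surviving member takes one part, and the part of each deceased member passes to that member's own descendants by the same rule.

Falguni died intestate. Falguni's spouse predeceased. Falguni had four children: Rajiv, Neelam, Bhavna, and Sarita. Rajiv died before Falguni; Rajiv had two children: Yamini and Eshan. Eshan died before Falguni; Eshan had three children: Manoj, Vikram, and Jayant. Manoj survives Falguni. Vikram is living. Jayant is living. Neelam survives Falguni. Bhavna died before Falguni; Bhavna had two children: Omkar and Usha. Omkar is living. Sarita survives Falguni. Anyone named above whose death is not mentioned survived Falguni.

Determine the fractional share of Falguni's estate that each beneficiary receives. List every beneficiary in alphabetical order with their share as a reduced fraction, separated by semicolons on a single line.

Jayant 1/24; Manoj 1/24; Neelam 1/4; Omkar 1/8; Sarita 1/4; Usha 1/8; Vikram 1/24; Yamini 1/8

There is no surviving spouse, so the entire estate passes to Falguni's descendants per stirpes.
The estate is divided into 4 equal shares of 1/4 among Rajiv, Neelam, Bhavna, Sarita.
Rajiv predeceased; the 1/4 allotted to Rajiv's branch passes to Rajiv's issue by representation.
The 1/4 is divided into 2 equal shares of 1/8 among Yamini, Eshan.
Yamini is living and takes 1/8.
Eshan predeceased; the 1/8 allotted to Eshan's branch passes to Eshan's issue by representation.
The 1/8 is divided into 3 equal shares of 1/24 among Manoj, Vikram, Jayant.
Manoj is living and takes 1/24.
Vikram is living and takes 1/24.
Jayant is living and takes 1/24.
Neelam is living and takes 1/4.
Bhavna predeceased; the 1/4 allotted to Bhavna's branch passes to Bhavna's issue by representation.
The 1/4 is divided into 2 equal shares of 1/8 among Omkar, Usha.
Omkar is living and takes 1/8.
Usha is living and takes 1/8.
Sarita is living and takes 1/4.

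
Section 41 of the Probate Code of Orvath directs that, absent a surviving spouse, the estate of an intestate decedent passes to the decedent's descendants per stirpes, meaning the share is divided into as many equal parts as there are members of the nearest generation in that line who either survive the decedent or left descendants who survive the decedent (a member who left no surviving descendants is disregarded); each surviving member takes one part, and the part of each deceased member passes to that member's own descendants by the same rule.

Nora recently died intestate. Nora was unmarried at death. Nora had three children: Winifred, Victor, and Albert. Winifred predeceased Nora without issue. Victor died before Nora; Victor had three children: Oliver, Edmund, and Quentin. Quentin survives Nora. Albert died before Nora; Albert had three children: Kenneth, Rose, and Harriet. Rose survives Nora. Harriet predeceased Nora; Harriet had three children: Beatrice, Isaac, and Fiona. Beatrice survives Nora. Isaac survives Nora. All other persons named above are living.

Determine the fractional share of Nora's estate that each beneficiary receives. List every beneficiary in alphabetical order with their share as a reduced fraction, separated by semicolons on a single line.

Beatrice 1/18; Edmund 1/6; Fiona 1/18; Isaac 1/18; Kenneth 1/6; Oliver 1/6; Quentin 1/6; Rose 1/6

There is no surviving spouse, so the entire estate passes to Nora's descendants per stirpes.
Winifred left no surviving issue, so that branch lapses and is disregarded.
The estate is divided into 2 equal shares of 1/2 among Victor, Albert.
Victor predeceased; the 1/2 allotted to Victor's branch passes to Victor's issue by representation.
The 1/2 is divided into 3 equal shares of 1/6 among Oliver, Edmund, Quentin.
Oliver is living and takes 1/6.
Edmund is living and takes 1/6.
Quentin is living and takes 1/6.
Albert predeceased; the 1/2 allotted to Albert's branch passes to Albert's issue by representation.
The 1/2 is divided into 3 equal shares of 1/6 among Kenneth, Rose, Harriet.
Kenneth is living and takes 1/6.
Rose is living and takes 1/6.
Harriet predeceased; the 1/6 allotted to Harriet's branch passes to Harriet's issue by representation.
The 1/6 is divided into 3 equal shares of 1/18 among Beatrice, Isaac, Fiona.
Beatrice is living and takes 1/18.
Isaac is living and takes 1/18.
Fiona is living and takes 1/18.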